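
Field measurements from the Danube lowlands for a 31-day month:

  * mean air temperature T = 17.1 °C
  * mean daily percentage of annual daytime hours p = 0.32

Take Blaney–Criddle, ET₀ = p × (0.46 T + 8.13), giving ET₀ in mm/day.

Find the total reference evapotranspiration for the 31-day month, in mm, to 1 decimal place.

ET₀ = 0.32 × (0.46 × 17.1 + 8.13) = 0.32 × 15.996 = 5.1187 mm/d
Monthly total = 5.1187 × 31 = 158.680 mm

158.7 mm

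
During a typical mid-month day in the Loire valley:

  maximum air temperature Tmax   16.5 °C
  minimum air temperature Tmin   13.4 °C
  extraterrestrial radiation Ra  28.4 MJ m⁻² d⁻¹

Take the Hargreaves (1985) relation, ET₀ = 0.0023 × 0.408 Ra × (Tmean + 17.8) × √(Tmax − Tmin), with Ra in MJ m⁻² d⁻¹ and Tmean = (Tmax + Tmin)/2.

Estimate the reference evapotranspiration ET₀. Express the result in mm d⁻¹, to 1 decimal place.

Tmean = (16.5 + 13.4)/2 = 14.95 °C
0.408 Ra = 0.408 × 28.4 = 11.5872 mm/d equivalent
ET₀ = 0.0023 × 11.5872 × (14.95 + 17.8) × √3.1 = 0.0023 × 11.5872 × 32.75 × 1.7607 = 1.5367 mm/d

1.5 mm d⁻¹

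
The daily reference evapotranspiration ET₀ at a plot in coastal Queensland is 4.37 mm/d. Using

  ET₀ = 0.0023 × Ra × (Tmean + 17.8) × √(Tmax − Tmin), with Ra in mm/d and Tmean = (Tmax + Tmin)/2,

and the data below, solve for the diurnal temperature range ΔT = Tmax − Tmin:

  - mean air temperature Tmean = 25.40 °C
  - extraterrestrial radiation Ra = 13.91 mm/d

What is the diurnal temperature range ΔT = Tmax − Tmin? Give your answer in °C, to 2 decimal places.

10.00 °C

√ΔT = ET₀ / [0.0023 × Ra × (Tmean+17.8)] = 4.37 / (0.0023 × 13.91 × 43.20) = 3.1619
ΔT = 3.1619² = 9.998 °C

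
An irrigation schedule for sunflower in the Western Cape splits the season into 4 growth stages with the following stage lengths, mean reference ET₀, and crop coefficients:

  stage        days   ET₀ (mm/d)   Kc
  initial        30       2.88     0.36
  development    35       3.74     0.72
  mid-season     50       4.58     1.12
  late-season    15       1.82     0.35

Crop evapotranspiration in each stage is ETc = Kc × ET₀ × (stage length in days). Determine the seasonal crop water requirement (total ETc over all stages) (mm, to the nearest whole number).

initial: 0.36 × 2.88 × 30 = 31.10 mm
development: 0.72 × 3.74 × 35 = 94.25 mm
mid-season: 1.12 × 4.58 × 50 = 256.48 mm
late-season: 0.35 × 1.82 × 15 = 9.56 mm
Seasonal total = 391.39 mm

391 mm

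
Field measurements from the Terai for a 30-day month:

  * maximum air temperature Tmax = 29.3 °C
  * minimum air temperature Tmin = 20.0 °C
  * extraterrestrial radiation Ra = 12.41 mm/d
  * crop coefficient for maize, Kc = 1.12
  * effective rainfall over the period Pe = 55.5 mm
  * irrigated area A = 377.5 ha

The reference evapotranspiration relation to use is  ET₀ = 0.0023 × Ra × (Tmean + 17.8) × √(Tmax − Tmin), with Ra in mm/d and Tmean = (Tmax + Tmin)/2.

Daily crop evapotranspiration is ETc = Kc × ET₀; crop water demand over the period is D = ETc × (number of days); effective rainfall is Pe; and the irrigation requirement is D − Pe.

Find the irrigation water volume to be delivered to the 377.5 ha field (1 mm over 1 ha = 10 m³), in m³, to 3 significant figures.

259000 m³

Tmean = (29.3 + 20.0)/2 = 24.65 °C
ET₀ = 0.0023 × 12.41 × (24.65 + 17.8) × √9.3 = 0.0023 × 12.41 × 42.45 × 3.0496 = 3.6950 mm/d
ETc = Kc × ET₀ = 1.12 × 3.6950 = 4.1384 mm/d
Crop demand D = ETc × 30 d = 4.1384 × 30 = 124.152 mm
D − Pe = 124.152 − 55.5 = 68.652 mm
Volume = 68.652 mm × 377.5 ha × 10 = 259161.3 m³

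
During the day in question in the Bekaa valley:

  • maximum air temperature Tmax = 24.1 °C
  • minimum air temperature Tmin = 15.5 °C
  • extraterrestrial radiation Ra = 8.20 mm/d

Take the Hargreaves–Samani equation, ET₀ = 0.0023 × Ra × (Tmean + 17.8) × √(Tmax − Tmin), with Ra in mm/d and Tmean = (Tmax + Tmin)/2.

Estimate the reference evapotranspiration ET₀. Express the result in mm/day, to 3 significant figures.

2.08 mm/day

Tmean = (24.1 + 15.5)/2 = 19.80 °C
ET₀ = 0.0023 × 8.20 × (19.80 + 17.8) × √8.6 = 0.0023 × 8.20 × 37.60 × 2.9326 = 2.0796 mm/d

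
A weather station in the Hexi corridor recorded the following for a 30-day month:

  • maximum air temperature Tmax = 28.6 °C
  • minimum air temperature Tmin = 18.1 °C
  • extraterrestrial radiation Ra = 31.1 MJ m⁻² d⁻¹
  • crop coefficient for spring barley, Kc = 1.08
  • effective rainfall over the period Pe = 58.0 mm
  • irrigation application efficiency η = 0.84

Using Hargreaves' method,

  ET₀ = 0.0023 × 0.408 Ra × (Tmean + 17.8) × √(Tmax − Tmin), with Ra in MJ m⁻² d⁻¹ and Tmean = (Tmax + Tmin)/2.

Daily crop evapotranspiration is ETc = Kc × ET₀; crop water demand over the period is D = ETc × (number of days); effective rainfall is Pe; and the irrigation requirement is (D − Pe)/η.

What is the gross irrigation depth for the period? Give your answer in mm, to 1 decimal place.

81.1 mm

Tmean = (28.6 + 18.1)/2 = 23.35 °C
0.408 Ra = 0.408 × 31.1 = 12.6888 mm/d equivalent
ET₀ = 0.0023 × 12.6888 × (23.35 + 17.8) × √10.5 = 0.0023 × 12.6888 × 41.15 × 3.2404 = 3.8915 mm/d
ETc = Kc × ET₀ = 1.08 × 3.8915 = 4.2028 mm/d
Crop demand D = ETc × 30 d = 4.2028 × 30 = 126.084 mm
D − Pe = 126.084 − 58.0 = 68.084 mm
Gross irrigation = 68.084 / 0.84 = 81.052 mm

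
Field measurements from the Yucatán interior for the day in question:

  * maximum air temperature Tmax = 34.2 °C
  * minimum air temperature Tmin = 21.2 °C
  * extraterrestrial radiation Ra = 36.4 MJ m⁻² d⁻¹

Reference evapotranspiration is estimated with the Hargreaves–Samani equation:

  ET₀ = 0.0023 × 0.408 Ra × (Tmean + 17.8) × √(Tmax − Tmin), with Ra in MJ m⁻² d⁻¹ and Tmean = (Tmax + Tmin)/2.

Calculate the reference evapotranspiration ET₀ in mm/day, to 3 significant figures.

5.60 mm/day

Tmean = (34.2 + 21.2)/2 = 27.70 °C
0.408 Ra = 0.408 × 36.4 = 14.8512 mm/d equivalent
ET₀ = 0.0023 × 14.8512 × (27.70 + 17.8) × √13.0 = 0.0023 × 14.8512 × 45.50 × 3.6056 = 5.6037 mm/d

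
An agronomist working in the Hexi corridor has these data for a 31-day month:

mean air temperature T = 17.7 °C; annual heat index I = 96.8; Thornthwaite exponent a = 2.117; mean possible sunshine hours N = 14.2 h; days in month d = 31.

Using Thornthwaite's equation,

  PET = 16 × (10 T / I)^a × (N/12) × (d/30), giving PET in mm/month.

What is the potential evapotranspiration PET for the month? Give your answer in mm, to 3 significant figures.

10T/I = 10 × 17.7 / 96.8 = 1.8285
(10T/I)^a = 1.8285^2.117 = 3.5880
Uncorrected PET = 16 × 3.5880 = 57.408 mm
Correction = (N/12)(d/30) = (14.2/12)(31/30) = 1.2228
PET = 57.408 × 1.2228 = 70.199 mm/month

70.2 mm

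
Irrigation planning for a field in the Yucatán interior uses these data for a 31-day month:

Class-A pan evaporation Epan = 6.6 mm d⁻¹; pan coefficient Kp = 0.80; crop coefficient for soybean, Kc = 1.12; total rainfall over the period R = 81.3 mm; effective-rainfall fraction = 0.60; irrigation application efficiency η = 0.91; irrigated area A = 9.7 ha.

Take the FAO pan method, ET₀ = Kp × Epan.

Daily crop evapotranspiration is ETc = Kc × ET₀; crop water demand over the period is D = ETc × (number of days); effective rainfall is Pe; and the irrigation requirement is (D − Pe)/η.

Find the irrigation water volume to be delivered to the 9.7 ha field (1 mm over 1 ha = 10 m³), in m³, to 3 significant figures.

ET₀ = 0.80 × 6.6 = 5.2800 mm/d
ETc = Kc × ET₀ = 1.12 × 5.2800 = 5.9136 mm/d
Crop demand D = ETc × 31 d = 5.9136 × 31 = 183.322 mm
Pe = 0.60 × 81.3 = 48.780 mm
D − Pe = 183.322 − 48.780 = 134.542 mm
Gross irrigation = 134.542 / 0.91 = 147.848 mm
Volume = 147.848 mm × 9.7 ha × 10 = 14341.3 m³

14300 m³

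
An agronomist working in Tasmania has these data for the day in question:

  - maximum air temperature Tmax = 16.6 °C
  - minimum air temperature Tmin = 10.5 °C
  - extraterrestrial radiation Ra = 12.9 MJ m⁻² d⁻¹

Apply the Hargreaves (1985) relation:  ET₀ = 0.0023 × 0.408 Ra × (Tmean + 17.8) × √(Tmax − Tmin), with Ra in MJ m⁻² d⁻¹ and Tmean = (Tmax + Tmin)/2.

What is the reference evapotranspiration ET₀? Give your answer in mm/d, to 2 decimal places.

Tmean = (16.6 + 10.5)/2 = 13.55 °C
0.408 Ra = 0.408 × 12.9 = 5.2632 mm/d equivalent
ET₀ = 0.0023 × 5.2632 × (13.55 + 17.8) × √6.1 = 0.0023 × 5.2632 × 31.35 × 2.4698 = 0.9373 mm/d

0.94 mm/d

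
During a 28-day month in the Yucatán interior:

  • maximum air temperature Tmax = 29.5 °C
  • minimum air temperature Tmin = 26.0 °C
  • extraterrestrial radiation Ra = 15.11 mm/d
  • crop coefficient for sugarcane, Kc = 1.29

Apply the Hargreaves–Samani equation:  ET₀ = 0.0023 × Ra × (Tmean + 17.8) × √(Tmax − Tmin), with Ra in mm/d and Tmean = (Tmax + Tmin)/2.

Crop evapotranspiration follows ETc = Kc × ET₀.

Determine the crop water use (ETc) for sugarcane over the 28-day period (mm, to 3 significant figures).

Tmean = (29.5 + 26.0)/2 = 27.75 °C
ET₀ = 0.0023 × 15.11 × (27.75 + 17.8) × √3.5 = 0.0023 × 15.11 × 45.55 × 1.8708 = 2.9615 mm/d
ETc = Kc × ET₀ = 1.29 × 2.9615 = 3.8203 mm/d
Over 28 days: 3.8203 × 28 = 106.968 mm

107 mm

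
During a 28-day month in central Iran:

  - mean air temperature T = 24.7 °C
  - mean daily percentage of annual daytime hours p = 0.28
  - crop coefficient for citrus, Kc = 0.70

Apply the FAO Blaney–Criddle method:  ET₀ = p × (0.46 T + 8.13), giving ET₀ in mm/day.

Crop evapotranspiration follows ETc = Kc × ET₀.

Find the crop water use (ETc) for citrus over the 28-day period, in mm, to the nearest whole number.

107 mm

ET₀ = 0.28 × (0.46 × 24.7 + 8.13) = 0.28 × 19.492 = 5.4578 mm/d
ETc = Kc × ET₀ = 0.70 × 5.4578 = 3.8205 mm/d
Over 28 days: 3.8205 × 28 = 106.974 mm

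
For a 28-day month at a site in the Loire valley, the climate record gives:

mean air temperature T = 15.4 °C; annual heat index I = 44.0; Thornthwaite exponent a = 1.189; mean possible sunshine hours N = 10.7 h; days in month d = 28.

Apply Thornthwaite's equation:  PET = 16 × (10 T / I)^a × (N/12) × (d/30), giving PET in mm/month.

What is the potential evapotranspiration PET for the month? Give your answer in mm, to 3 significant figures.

59.1 mm

10T/I = 10 × 15.4 / 44.0 = 3.5000
(10T/I)^a = 3.5000^1.189 = 4.4350
Uncorrected PET = 16 × 4.4350 = 70.960 mm
Correction = (N/12)(d/30) = (10.7/12)(28/30) = 0.8322
PET = 70.960 × 0.8322 = 59.053 mm/month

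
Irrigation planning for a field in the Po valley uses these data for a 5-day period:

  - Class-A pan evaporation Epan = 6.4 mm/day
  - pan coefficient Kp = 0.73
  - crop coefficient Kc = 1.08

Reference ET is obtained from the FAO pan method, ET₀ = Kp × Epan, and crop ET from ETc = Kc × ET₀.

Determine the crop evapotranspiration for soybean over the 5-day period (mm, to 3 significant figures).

ET₀ = 0.73 × 6.4 = 4.6720 mm/d
ETc = Kc × ET₀ = 1.08 × 4.6720 = 5.0458 mm/d
Over 5 days: 5.0458 × 5 = 25.229 mm

25.2 mm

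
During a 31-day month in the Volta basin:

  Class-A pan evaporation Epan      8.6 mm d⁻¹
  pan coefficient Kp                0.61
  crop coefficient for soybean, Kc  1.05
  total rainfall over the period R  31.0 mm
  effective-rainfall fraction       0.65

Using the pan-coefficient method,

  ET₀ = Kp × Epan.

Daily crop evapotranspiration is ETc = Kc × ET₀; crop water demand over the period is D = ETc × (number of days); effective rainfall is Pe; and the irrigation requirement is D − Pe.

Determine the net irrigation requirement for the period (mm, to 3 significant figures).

ET₀ = 0.61 × 8.6 = 5.2460 mm/d
ETc = Kc × ET₀ = 1.05 × 5.2460 = 5.5083 mm/d
Crop demand D = ETc × 31 d = 5.5083 × 31 = 170.757 mm
Pe = 0.65 × 31.0 = 20.150 mm
D − Pe = 170.757 − 20.150 = 150.607 mm

151 mm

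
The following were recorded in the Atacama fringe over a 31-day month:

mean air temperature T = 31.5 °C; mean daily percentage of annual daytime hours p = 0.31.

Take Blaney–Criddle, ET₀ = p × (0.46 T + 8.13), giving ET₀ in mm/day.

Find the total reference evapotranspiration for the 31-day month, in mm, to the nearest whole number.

ET₀ = 0.31 × (0.46 × 31.5 + 8.13) = 0.31 × 22.620 = 7.0122 mm/d
Monthly total = 7.0122 × 31 = 217.378 mm

217 mm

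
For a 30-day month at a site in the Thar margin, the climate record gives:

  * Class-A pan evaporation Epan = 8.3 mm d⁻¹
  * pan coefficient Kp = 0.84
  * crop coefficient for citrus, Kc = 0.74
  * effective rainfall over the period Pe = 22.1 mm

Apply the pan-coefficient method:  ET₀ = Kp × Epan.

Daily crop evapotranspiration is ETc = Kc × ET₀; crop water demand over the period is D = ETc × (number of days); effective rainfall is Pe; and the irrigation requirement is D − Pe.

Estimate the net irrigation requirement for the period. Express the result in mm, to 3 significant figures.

133 mm

ET₀ = 0.84 × 8.3 = 6.9720 mm/d
ETc = Kc × ET₀ = 0.74 × 6.9720 = 5.1593 mm/d
Crop demand D = ETc × 30 d = 5.1593 × 30 = 154.779 mm
D − Pe = 154.779 − 22.1 = 132.679 mm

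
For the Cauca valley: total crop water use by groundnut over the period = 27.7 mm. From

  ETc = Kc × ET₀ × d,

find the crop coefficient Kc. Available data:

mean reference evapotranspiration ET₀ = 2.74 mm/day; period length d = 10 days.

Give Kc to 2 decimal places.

1.01

ETc = Kc × ET₀ × d  ⇒  Kc = ETc / (ET₀ × d)
Kc = 27.7 / (2.74 × 10) = 27.7 / 27.40 = 1.0109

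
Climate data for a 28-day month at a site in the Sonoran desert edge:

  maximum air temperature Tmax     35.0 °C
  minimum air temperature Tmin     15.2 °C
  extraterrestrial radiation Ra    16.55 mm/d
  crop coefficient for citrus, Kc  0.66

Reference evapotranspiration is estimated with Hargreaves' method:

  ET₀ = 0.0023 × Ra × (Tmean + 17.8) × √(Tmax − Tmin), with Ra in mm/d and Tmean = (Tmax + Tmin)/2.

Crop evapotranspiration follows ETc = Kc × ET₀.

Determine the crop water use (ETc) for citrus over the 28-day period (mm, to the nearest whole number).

Tmean = (35.0 + 15.2)/2 = 25.10 °C
ET₀ = 0.0023 × 16.55 × (25.10 + 17.8) × √19.8 = 0.0023 × 16.55 × 42.90 × 4.4497 = 7.2663 mm/d
ETc = Kc × ET₀ = 0.66 × 7.2663 = 4.7958 mm/d
Over 28 days: 4.7958 × 28 = 134.282 mm

134 mm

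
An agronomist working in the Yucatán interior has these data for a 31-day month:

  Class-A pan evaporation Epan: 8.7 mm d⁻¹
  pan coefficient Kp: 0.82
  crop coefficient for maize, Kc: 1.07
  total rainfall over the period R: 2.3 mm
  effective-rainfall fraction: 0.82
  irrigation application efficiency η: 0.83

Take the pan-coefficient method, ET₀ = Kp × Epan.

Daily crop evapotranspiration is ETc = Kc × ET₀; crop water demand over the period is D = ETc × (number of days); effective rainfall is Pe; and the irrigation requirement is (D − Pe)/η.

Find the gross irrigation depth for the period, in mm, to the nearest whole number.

ET₀ = 0.82 × 8.7 = 7.1340 mm/d
ETc = Kc × ET₀ = 1.07 × 7.1340 = 7.6334 mm/d
Crop demand D = ETc × 31 d = 7.6334 × 31 = 236.635 mm
Pe = 0.82 × 2.3 = 1.886 mm
D − Pe = 236.635 − 1.886 = 234.749 mm
Gross irrigation = 234.749 / 0.83 = 282.830 mm

283 mm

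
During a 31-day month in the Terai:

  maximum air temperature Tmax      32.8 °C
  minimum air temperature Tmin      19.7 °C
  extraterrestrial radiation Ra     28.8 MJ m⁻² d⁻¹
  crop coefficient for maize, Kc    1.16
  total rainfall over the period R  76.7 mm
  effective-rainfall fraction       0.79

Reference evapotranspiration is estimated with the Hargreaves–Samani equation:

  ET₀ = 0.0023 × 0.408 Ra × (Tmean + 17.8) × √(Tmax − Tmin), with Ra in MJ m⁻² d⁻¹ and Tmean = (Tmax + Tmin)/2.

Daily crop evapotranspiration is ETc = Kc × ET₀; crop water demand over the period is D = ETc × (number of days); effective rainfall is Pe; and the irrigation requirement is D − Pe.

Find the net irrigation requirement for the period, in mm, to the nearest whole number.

94 mm

Tmean = (32.8 + 19.7)/2 = 26.25 °C
0.408 Ra = 0.408 × 28.8 = 11.7504 mm/d equivalent
ET₀ = 0.0023 × 11.7504 × (26.25 + 17.8) × √13.1 = 0.0023 × 11.7504 × 44.05 × 3.6194 = 4.3089 mm/d
ETc = Kc × ET₀ = 1.16 × 4.3089 = 4.9983 mm/d
Crop demand D = ETc × 31 d = 4.9983 × 31 = 154.947 mm
Pe = 0.79 × 76.7 = 60.593 mm
D − Pe = 154.947 − 60.593 = 94.354 mm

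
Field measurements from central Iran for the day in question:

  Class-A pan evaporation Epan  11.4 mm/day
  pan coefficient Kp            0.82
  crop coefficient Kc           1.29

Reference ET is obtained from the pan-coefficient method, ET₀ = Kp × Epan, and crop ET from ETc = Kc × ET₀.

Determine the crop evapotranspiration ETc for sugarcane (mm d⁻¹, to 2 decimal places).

12.06 mm d⁻¹

ET₀ = 0.82 × 11.4 = 9.3480 mm/d
ETc = Kc × ET₀ = 1.29 × 9.3480 = 12.0589 mm/d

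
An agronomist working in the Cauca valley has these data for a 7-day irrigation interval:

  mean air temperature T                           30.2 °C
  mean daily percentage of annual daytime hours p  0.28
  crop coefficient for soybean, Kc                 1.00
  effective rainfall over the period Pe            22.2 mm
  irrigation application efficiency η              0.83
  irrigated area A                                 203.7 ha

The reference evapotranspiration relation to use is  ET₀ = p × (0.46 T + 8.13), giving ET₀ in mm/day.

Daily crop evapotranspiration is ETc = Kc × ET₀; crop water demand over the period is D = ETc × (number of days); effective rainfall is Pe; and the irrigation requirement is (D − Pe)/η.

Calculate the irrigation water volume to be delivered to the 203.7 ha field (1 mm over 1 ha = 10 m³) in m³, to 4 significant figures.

ET₀ = 0.28 × (0.46 × 30.2 + 8.13) = 0.28 × 22.022 = 6.1662 mm/d
ETc = Kc × ET₀ = 1.00 × 6.1662 = 6.1662 mm/d
Crop demand D = ETc × 7 d = 6.1662 × 7 = 43.163 mm
D − Pe = 43.163 − 22.2 = 20.963 mm
Gross irrigation = 20.963 / 0.83 = 25.257 mm
Volume = 25.257 mm × 203.7 ha × 10 = 51448.5 m³

51450 m³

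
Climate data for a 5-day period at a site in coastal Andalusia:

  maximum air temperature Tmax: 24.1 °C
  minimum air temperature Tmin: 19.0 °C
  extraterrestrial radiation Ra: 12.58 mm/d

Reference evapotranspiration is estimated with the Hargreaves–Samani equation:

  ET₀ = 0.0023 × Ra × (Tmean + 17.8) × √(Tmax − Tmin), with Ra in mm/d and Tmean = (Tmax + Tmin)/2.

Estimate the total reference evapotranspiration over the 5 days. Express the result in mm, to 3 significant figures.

Tmean = (24.1 + 19.0)/2 = 21.55 °C
ET₀ = 0.0023 × 12.58 × (21.55 + 17.8) × √5.1 = 0.0023 × 12.58 × 39.35 × 2.2583 = 2.5712 mm/d
Over 5 days: 2.5712 × 5 = 12.856 mm

12.9 mm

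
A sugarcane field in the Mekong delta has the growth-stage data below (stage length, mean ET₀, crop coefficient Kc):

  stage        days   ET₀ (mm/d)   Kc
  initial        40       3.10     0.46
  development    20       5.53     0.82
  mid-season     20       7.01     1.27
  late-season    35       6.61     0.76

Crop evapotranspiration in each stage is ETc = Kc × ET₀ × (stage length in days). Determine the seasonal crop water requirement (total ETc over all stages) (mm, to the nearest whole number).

502 mm

initial: 0.46 × 3.10 × 40 = 57.04 mm
development: 0.82 × 5.53 × 20 = 90.69 mm
mid-season: 1.27 × 7.01 × 20 = 178.05 mm
late-season: 0.76 × 6.61 × 35 = 175.83 mm
Seasonal total = 501.61 mm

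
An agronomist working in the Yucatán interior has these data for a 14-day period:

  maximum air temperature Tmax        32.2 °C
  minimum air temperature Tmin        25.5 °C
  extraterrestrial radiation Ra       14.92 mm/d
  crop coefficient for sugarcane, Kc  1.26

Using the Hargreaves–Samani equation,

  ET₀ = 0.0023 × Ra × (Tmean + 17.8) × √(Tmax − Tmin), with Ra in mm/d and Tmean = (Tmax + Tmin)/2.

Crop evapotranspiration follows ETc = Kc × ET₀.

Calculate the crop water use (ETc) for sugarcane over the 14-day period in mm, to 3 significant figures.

73.1 mm

Tmean = (32.2 + 25.5)/2 = 28.85 °C
ET₀ = 0.0023 × 14.92 × (28.85 + 17.8) × √6.7 = 0.0023 × 14.92 × 46.65 × 2.5884 = 4.1436 mm/d
ETc = Kc × ET₀ = 1.26 × 4.1436 = 5.2209 mm/d
Over 14 days: 5.2209 × 14 = 73.093 mm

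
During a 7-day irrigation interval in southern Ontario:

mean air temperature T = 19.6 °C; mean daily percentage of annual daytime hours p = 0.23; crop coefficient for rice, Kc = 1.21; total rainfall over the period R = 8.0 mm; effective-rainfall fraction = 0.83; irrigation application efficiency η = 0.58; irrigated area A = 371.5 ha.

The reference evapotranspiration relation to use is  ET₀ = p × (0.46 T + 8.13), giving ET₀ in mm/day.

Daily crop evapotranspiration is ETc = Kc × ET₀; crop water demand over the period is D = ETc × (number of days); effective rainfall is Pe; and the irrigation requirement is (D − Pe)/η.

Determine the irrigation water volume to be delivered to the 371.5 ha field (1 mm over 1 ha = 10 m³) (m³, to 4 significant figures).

ET₀ = 0.23 × (0.46 × 19.6 + 8.13) = 0.23 × 17.146 = 3.9436 mm/d
ETc = Kc × ET₀ = 1.21 × 3.9436 = 4.7718 mm/d
Crop demand D = ETc × 7 d = 4.7718 × 7 = 33.403 mm
Pe = 0.83 × 8.0 = 6.640 mm
D − Pe = 33.403 − 6.640 = 26.763 mm
Gross irrigation = 26.763 / 0.58 = 46.143 mm
Volume = 46.143 mm × 371.5 ha × 10 = 171421.2 m³

171400 m³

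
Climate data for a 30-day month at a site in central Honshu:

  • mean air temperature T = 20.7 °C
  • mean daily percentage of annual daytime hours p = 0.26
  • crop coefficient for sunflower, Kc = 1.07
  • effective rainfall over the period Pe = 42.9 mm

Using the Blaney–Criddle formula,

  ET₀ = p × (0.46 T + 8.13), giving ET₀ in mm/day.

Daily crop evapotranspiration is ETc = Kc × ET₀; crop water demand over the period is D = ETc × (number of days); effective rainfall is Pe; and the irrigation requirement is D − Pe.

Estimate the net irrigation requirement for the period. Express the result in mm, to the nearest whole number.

ET₀ = 0.26 × (0.46 × 20.7 + 8.13) = 0.26 × 17.652 = 4.5895 mm/d
ETc = Kc × ET₀ = 1.07 × 4.5895 = 4.9108 mm/d
Crop demand D = ETc × 30 d = 4.9108 × 30 = 147.324 mm
D − Pe = 147.324 − 42.9 = 104.424 mm

104 mm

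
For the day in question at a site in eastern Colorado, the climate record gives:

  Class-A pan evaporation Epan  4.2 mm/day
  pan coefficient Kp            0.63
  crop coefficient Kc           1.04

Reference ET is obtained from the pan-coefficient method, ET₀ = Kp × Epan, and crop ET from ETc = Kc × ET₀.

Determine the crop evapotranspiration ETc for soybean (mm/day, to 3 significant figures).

ET₀ = 0.63 × 4.2 = 2.6460 mm/d
ETc = Kc × ET₀ = 1.04 × 2.6460 = 2.7518 mm/d

2.75 mm/day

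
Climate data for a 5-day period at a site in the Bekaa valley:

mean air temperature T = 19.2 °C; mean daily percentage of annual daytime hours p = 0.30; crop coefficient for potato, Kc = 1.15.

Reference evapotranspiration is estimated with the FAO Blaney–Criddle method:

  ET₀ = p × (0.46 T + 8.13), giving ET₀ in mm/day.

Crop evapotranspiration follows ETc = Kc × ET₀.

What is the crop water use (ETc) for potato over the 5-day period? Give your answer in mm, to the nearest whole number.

29 mm

ET₀ = 0.30 × (0.46 × 19.2 + 8.13) = 0.30 × 16.962 = 5.0886 mm/d
ETc = Kc × ET₀ = 1.15 × 5.0886 = 5.8519 mm/d
Over 5 days: 5.8519 × 5 = 29.260 mm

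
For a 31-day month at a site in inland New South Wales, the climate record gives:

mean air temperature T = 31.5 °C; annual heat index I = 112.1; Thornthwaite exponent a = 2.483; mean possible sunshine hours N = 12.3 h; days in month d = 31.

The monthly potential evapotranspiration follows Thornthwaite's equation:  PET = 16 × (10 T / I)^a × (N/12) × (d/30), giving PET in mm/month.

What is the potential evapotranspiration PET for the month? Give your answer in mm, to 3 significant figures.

10T/I = 10 × 31.5 / 112.1 = 2.8100
(10T/I)^a = 2.8100^2.483 = 13.0058
Uncorrected PET = 16 × 13.0058 = 208.093 mm
Correction = (N/12)(d/30) = (12.3/12)(31/30) = 1.0592
PET = 208.093 × 1.0592 = 220.412 mm/month

220 mm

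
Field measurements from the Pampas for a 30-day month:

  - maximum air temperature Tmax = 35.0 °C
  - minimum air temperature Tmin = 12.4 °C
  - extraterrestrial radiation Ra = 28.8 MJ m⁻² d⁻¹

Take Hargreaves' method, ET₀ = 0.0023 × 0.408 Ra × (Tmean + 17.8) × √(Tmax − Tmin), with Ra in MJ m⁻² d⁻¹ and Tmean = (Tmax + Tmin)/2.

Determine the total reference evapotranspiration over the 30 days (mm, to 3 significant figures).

Tmean = (35.0 + 12.4)/2 = 23.70 °C
0.408 Ra = 0.408 × 28.8 = 11.7504 mm/d equivalent
ET₀ = 0.0023 × 11.7504 × (23.70 + 17.8) × √22.6 = 0.0023 × 11.7504 × 41.50 × 4.7539 = 5.3319 mm/d
Over 30 days: 5.3319 × 30 = 159.957 mm

160 mm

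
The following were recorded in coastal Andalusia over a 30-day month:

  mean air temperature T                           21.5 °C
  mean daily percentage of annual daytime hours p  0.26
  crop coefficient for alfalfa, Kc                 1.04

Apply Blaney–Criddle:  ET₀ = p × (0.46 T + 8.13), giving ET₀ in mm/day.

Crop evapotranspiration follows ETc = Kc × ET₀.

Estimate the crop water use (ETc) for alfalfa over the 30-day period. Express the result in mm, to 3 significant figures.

146 mm

ET₀ = 0.26 × (0.46 × 21.5 + 8.13) = 0.26 × 18.020 = 4.6852 mm/d
ETc = Kc × ET₀ = 1.04 × 4.6852 = 4.8726 mm/d
Over 30 days: 4.8726 × 30 = 146.178 mm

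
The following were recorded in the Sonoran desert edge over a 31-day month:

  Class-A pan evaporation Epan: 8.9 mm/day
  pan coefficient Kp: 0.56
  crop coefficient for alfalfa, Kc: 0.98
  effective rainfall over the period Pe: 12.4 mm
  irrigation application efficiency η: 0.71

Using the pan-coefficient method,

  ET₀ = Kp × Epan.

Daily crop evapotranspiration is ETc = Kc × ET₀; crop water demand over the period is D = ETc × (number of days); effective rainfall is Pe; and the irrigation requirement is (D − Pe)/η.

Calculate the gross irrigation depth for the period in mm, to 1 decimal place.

ET₀ = 0.56 × 8.9 = 4.9840 mm/d
ETc = Kc × ET₀ = 0.98 × 4.9840 = 4.8843 mm/d
Crop demand D = ETc × 31 d = 4.8843 × 31 = 151.413 mm
D − Pe = 151.413 − 12.4 = 139.013 mm
Gross irrigation = 139.013 / 0.71 = 195.793 mm

195.8 mm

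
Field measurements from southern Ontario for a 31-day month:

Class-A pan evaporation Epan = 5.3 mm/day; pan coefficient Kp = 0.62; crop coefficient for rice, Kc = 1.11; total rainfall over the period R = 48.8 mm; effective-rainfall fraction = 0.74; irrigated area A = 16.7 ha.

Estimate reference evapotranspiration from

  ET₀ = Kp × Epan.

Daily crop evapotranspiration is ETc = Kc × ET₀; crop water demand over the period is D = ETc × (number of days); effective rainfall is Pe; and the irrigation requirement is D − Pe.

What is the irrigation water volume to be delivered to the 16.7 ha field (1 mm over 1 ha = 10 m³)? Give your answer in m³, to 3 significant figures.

ET₀ = 0.62 × 5.3 = 3.2860 mm/d
ETc = Kc × ET₀ = 1.11 × 3.2860 = 3.6475 mm/d
Crop demand D = ETc × 31 d = 3.6475 × 31 = 113.073 mm
Pe = 0.74 × 48.8 = 36.112 mm
D − Pe = 113.073 − 36.112 = 76.961 mm
Volume = 76.961 mm × 16.7 ha × 10 = 12852.5 m³

12900 m³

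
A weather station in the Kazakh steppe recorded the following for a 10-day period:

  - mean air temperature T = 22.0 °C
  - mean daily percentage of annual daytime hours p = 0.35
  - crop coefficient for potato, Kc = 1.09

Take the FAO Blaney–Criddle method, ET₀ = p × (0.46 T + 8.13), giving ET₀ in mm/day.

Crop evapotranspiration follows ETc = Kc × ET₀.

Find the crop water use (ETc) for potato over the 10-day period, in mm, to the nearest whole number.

70 mm

ET₀ = 0.35 × (0.46 × 22.0 + 8.13) = 0.35 × 18.250 = 6.3875 mm/d
ETc = Kc × ET₀ = 1.09 × 6.3875 = 6.9624 mm/d
Over 10 days: 6.9624 × 10 = 69.624 mm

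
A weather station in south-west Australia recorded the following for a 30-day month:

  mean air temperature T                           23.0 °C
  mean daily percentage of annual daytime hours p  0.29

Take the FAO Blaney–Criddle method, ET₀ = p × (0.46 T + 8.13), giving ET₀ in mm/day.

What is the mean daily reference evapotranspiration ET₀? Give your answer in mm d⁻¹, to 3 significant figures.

ET₀ = 0.29 × (0.46 × 23.0 + 8.13) = 0.29 × 18.710 = 5.4259 mm/d

5.43 mm d⁻¹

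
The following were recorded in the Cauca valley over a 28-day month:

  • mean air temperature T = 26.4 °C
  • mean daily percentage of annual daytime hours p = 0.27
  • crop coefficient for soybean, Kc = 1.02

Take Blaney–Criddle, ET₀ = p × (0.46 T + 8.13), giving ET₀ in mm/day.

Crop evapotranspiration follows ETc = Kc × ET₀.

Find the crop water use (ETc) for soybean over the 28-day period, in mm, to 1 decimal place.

ET₀ = 0.27 × (0.46 × 26.4 + 8.13) = 0.27 × 20.274 = 5.4740 mm/d
ETc = Kc × ET₀ = 1.02 × 5.4740 = 5.5835 mm/d
Over 28 days: 5.5835 × 28 = 156.338 mm

156.3 mm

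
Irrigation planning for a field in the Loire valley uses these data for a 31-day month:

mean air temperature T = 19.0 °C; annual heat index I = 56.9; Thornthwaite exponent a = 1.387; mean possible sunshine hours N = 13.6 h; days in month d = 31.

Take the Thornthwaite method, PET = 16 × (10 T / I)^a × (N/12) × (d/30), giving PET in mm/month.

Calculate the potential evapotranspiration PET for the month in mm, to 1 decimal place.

99.8 mm

10T/I = 10 × 19.0 / 56.9 = 3.3392
(10T/I)^a = 3.3392^1.387 = 5.3247
Uncorrected PET = 16 × 5.3247 = 85.195 mm
Correction = (N/12)(d/30) = (13.6/12)(31/30) = 1.1711
PET = 85.195 × 1.1711 = 99.772 mm/month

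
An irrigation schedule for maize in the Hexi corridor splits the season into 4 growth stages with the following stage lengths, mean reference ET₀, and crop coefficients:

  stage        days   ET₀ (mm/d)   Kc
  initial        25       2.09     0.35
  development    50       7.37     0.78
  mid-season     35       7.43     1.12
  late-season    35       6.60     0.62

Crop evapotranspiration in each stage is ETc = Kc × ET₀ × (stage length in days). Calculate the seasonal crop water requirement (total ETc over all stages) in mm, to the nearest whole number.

initial: 0.35 × 2.09 × 25 = 18.29 mm
development: 0.78 × 7.37 × 50 = 287.43 mm
mid-season: 1.12 × 7.43 × 35 = 291.26 mm
late-season: 0.62 × 6.60 × 35 = 143.22 mm
Seasonal total = 740.20 mm

740 mm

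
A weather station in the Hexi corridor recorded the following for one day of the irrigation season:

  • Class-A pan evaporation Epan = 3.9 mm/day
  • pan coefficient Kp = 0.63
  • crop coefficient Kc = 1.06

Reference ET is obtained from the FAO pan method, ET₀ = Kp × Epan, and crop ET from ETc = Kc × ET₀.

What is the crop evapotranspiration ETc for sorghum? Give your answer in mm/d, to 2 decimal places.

2.60 mm/d

ET₀ = 0.63 × 3.9 = 2.4570 mm/d
ETc = Kc × ET₀ = 1.06 × 2.4570 = 2.6044 mm/d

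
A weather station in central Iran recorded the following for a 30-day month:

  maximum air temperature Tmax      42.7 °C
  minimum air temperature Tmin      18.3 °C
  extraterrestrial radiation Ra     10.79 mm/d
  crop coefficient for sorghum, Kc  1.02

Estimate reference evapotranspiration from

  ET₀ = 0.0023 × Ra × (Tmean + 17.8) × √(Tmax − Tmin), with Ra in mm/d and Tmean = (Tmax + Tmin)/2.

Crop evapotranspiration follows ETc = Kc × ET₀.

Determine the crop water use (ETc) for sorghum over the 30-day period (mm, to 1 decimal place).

Tmean = (42.7 + 18.3)/2 = 30.50 °C
ET₀ = 0.0023 × 10.79 × (30.50 + 17.8) × √24.4 = 0.0023 × 10.79 × 48.30 × 4.9396 = 5.9209 mm/d
ETc = Kc × ET₀ = 1.02 × 5.9209 = 6.0393 mm/d
Over 30 days: 6.0393 × 30 = 181.179 mm

181.2 mm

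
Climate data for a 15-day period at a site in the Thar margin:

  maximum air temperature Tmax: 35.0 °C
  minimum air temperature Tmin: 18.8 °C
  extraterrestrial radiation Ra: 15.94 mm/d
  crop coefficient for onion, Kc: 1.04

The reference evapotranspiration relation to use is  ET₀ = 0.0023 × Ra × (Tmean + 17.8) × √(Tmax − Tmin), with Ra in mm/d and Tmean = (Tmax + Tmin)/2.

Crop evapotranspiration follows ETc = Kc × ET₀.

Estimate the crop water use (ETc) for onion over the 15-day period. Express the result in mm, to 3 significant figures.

Tmean = (35.0 + 18.8)/2 = 26.90 °C
ET₀ = 0.0023 × 15.94 × (26.90 + 17.8) × √16.2 = 0.0023 × 15.94 × 44.70 × 4.0249 = 6.5960 mm/d
ETc = Kc × ET₀ = 1.04 × 6.5960 = 6.8598 mm/d
Over 15 days: 6.8598 × 15 = 102.897 mm

103 mm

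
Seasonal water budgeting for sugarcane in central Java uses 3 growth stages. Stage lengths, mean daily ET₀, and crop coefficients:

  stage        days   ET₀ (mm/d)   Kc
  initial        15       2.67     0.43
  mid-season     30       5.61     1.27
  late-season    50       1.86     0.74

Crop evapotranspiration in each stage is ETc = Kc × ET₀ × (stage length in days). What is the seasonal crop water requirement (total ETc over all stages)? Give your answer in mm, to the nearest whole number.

initial: 0.43 × 2.67 × 15 = 17.22 mm
mid-season: 1.27 × 5.61 × 30 = 213.74 mm
late-season: 0.74 × 1.86 × 50 = 68.82 mm
Seasonal total = 299.78 mm

300 mm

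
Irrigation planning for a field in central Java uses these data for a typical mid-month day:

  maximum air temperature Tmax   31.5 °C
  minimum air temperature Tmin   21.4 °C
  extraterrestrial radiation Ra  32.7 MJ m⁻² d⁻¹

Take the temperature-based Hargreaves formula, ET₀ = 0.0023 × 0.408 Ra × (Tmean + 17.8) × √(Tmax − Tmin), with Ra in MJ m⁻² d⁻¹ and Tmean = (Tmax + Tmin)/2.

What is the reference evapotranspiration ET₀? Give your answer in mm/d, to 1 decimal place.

4.3 mm/d

Tmean = (31.5 + 21.4)/2 = 26.45 °C
0.408 Ra = 0.408 × 32.7 = 13.3416 mm/d equivalent
ET₀ = 0.0023 × 13.3416 × (26.45 + 17.8) × √10.1 = 0.0023 × 13.3416 × 44.25 × 3.1780 = 4.3152 mm/d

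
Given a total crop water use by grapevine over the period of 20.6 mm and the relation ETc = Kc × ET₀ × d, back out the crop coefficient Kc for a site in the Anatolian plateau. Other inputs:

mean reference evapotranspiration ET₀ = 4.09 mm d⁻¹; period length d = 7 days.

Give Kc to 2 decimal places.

0.72

ETc = Kc × ET₀ × d  ⇒  Kc = ETc / (ET₀ × d)
Kc = 20.6 / (4.09 × 7) = 20.6 / 28.63 = 0.7195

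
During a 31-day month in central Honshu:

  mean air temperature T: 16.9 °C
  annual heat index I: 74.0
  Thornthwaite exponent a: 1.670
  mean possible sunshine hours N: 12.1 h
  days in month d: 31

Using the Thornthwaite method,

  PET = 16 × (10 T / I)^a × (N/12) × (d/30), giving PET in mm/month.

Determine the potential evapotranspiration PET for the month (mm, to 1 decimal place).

66.2 mm

10T/I = 10 × 16.9 / 74.0 = 2.2838
(10T/I)^a = 2.2838^1.670 = 3.9715
Uncorrected PET = 16 × 3.9715 = 63.544 mm
Correction = (N/12)(d/30) = (12.1/12)(31/30) = 1.0419
PET = 63.544 × 1.0419 = 66.206 mm/month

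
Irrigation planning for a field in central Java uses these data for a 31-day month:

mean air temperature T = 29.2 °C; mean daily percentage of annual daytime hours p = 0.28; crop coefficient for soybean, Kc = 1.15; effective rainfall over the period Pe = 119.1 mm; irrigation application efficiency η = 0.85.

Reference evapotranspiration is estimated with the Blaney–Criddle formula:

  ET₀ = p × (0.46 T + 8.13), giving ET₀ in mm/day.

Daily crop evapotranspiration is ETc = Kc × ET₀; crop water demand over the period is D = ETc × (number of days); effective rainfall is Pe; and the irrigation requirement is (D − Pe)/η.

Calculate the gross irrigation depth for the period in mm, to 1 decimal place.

113.1 mm

ET₀ = 0.28 × (0.46 × 29.2 + 8.13) = 0.28 × 21.562 = 6.0374 mm/d
ETc = Kc × ET₀ = 1.15 × 6.0374 = 6.9430 mm/d
Crop demand D = ETc × 31 d = 6.9430 × 31 = 215.233 mm
D − Pe = 215.233 − 119.1 = 96.133 mm
Gross irrigation = 96.133 / 0.85 = 113.098 mm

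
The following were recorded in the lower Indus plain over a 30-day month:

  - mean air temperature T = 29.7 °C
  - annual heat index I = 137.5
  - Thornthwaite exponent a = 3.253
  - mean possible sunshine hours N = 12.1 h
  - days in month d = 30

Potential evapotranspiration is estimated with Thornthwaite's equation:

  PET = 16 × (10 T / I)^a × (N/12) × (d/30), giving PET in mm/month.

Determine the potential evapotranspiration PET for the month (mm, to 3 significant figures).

198 mm

10T/I = 10 × 29.7 / 137.5 = 2.1600
(10T/I)^a = 2.1600^3.253 = 12.2455
Uncorrected PET = 16 × 12.2455 = 195.928 mm
Correction = (N/12)(d/30) = (12.1/12)(30/30) = 1.0083
PET = 195.928 × 1.0083 = 197.554 mm/month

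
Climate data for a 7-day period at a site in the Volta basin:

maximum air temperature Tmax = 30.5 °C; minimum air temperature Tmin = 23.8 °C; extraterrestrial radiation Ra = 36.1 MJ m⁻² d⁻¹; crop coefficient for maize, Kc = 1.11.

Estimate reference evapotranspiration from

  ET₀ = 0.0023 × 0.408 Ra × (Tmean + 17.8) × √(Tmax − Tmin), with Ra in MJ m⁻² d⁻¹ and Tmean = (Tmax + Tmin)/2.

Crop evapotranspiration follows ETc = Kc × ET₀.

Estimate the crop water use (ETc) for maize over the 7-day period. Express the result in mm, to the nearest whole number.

31 mm

Tmean = (30.5 + 23.8)/2 = 27.15 °C
0.408 Ra = 0.408 × 36.1 = 14.7288 mm/d equivalent
ET₀ = 0.0023 × 14.7288 × (27.15 + 17.8) × √6.7 = 0.0023 × 14.7288 × 44.95 × 2.5884 = 3.9415 mm/d
ETc = Kc × ET₀ = 1.11 × 3.9415 = 4.3751 mm/d
Over 7 days: 4.3751 × 7 = 30.626 mm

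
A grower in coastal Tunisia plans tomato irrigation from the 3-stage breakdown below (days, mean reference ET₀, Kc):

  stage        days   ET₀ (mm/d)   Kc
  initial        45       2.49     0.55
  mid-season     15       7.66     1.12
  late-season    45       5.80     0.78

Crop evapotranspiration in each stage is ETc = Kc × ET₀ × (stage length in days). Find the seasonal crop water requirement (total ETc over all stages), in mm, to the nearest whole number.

initial: 0.55 × 2.49 × 45 = 61.63 mm
mid-season: 1.12 × 7.66 × 15 = 128.69 mm
late-season: 0.78 × 5.80 × 45 = 203.58 mm
Seasonal total = 393.90 mm

394 mm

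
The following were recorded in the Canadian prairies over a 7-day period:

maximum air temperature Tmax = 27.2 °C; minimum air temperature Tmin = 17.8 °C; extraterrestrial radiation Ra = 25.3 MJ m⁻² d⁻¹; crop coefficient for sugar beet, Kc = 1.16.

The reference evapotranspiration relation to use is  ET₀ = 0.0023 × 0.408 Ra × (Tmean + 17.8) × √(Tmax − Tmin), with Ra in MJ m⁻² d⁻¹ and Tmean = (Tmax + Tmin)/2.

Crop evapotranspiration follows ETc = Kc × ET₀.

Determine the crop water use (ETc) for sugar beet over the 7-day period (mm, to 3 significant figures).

Tmean = (27.2 + 17.8)/2 = 22.50 °C
0.408 Ra = 0.408 × 25.3 = 10.3224 mm/d equivalent
ET₀ = 0.0023 × 10.3224 × (22.50 + 17.8) × √9.4 = 0.0023 × 10.3224 × 40.30 × 3.0659 = 2.9334 mm/d
ETc = Kc × ET₀ = 1.16 × 2.9334 = 3.4027 mm/d
Over 7 days: 3.4027 × 7 = 23.819 mm

23.8 mm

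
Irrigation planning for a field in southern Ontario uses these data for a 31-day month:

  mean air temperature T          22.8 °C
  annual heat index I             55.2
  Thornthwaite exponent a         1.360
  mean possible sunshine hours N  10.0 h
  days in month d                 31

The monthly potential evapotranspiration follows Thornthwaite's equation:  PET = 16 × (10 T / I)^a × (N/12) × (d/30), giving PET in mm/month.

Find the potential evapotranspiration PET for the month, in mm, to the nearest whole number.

10T/I = 10 × 22.8 / 55.2 = 4.1304
(10T/I)^a = 4.1304^1.360 = 6.8825
Uncorrected PET = 16 × 6.8825 = 110.120 mm
Correction = (N/12)(d/30) = (10.0/12)(31/30) = 0.8611
PET = 110.120 × 0.8611 = 94.824 mm/month

95 mm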